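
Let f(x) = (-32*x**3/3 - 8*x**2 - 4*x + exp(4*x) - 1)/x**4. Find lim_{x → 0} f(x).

Direct substitution gives 0/0.
Apply L'Hôpital: lim (-32*x^2 - 16*x + 4*e^(4*x) - 4)/(4*x^3), still 0/0.
Apply L'Hôpital: lim (-64*x + 16*e^(4*x) - 16)/(12*x^2), still 0/0.
Apply L'Hôpital: lim (64*e^(4*x) - 64)/(24*x), still 0/0.
After 4 applications of L'Hôpital's rule the quotient is (256*e^(4*x))/(24); substituting x = 0 gives 32/3.

32/3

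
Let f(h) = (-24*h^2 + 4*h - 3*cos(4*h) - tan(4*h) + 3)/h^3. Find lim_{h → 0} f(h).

-64/3

Substitution gives 0/0; apply L'Hôpital's rule 3 times.
After differentiating numerator and denominator 3 times the quotient is (-192*sin(4*h) - 384*tan(4*h)^4 - 512*tan(4*h)^2 - 128)/(6); at h = 0 this is -64/3.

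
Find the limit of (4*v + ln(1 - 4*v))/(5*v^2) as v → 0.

Direct substitution gives 0/0.
Apply L'Hôpital: lim (4 - 4/(1 - 4*v))/(10*v), still 0/0.
After 2 applications of L'Hôpital's rule the quotient is (-16/(1 - 4*v)^2)/(10); substituting v = 0 gives -8/5.

-8/5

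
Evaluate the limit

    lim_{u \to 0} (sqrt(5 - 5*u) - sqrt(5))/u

-√(5)/2

Substitution gives 0/0. Multiply numerator and denominator by the conjugate √(5 - 5u) + √5.
The numerator becomes (5 - 5u) − 5 = -5u, so the expression simplifies to -5/(√(5 - 5u) + √5).
Letting u → 0 gives -5/(2√5) = -√(5)/2.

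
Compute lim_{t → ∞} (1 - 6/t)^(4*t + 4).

e^(-24)

Let L be the limit and take ln: ln L = lim (4t + 4)·ln(1 - 6/t) = lim (4t + 4)·(-6/t + O(1/t²)) = -24.
Hence L = e^(-24).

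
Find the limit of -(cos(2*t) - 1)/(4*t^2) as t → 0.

1/2

Direct substitution gives 0/0.
Apply L'Hôpital: lim (-2*sin(2*t))/(-8*t), still 0/0.
After 2 applications of L'Hôpital's rule the quotient is (-4*cos(2*t))/(-8); substituting t = 0 gives 1/2.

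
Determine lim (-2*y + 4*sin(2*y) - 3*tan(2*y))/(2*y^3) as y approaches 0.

-20/3

Substitution gives 0/0 (the numerator vanishes to order 3).
Expand each term to order y^3: the coefficient of y^3 in 4·sin(2y) is -16/3 and in -3·tan(2y) is -8.
Lower-order terms cancel with the polynomial part, so the numerator is (-40/3)·y^3 + o(y^3), and the limit is (-40/3)/(2) = -20/3.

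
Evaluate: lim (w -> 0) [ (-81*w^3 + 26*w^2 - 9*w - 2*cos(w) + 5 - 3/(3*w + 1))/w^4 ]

Substitution gives 0/0; apply L'Hôpital's rule 4 times.
After differentiating numerator and denominator 4 times the quotient is (-2*cos(w) - 5832/(3*w + 1)^5)/(24); at w = 0 this is -2917/12.

-2917/12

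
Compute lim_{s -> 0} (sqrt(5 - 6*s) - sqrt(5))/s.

-3*√(5)/5

Substitution gives 0/0. Multiply numerator and denominator by the conjugate √(5 - 6s) + √5.
The numerator becomes (5 - 6s) − 5 = -6s, so the expression simplifies to -6/(√(5 - 6s) + √5).
Letting s → 0 gives -6/(2√5) = -3*√(5)/5.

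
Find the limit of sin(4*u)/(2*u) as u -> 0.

2

Substitution gives 0/0.
Write it as (4/2)·sin(4u)/(4u); since sin(θ)/θ → 1, the limit is 2.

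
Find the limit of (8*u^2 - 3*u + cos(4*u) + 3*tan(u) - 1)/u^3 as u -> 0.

Substitution gives 0/0; apply L'Hôpital's rule 3 times.
After differentiating numerator and denominator 3 times the quotient is (64*sin(4*u) + 18*tan(u)^4 + 24*tan(u)^2 + 6)/(6); at u = 0 this is 1.

1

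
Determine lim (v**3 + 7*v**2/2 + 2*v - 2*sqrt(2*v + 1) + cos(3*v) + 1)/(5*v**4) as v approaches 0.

37/40

Substitution gives 0/0; apply L'Hôpital's rule 4 times.
After differentiating numerator and denominator 4 times the quotient is (81*cos(3*v) + 30/(2*v + 1)^(7/2))/(120); at v = 0 this is 37/40.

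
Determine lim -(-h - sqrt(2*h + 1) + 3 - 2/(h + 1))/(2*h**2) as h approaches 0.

3/4

Substitution gives 0/0 (the numerator vanishes to order 2).
Expand each term to order h^2: the coefficient of h^2 in −√(1 + 2h) is 1/2 and in -2·1/(1 + h) is -2.
Lower-order terms cancel with the polynomial part, so the numerator is (-3/2)·h^2 + o(h^2), and the limit is (-3/2)/(-2) = 3/4.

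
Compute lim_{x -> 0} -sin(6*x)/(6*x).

Substitution gives 0/0.
Write it as (6/(-6))·sin(6x)/(6x); since sin(u)/u → 1, the limit is -1.

-1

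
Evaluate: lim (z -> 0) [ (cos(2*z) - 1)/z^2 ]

-2

Direct substitution gives 0/0.
Apply L'Hôpital: lim (-2*sin(2*z))/(2*z), still 0/0.
After 2 applications of L'Hôpital's rule the quotient is (-4*cos(2*z))/(2); substituting z = 0 gives -2.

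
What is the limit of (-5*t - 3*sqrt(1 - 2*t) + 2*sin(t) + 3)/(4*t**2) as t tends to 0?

Substitution gives 0/0; apply L'Hôpital's rule 2 times.
After differentiating numerator and denominator 2 times the quotient is (-2*sin(t) + 3/(1 - 2*t)^(3/2))/(8); at t = 0 this is 3/8.

3/8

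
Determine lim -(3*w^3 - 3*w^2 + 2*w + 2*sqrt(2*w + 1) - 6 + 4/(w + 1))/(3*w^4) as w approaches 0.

-11/12

Substitution gives 0/0 (the numerator vanishes to order 4).
Expand each term to order w^4: the coefficient of w^4 in 2·√(1 + 2w) is -5/4 and in 4·1/(1 + w) is 4.
Lower-order terms cancel with the polynomial part, so the numerator is (11/4)·w^4 + o(w^4), and the limit is (11/4)/(-3) = -11/12.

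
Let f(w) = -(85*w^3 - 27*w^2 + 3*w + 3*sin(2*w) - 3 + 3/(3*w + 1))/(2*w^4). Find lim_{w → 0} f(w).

Substitution gives 0/0; apply L'Hôpital's rule 4 times.
After differentiating numerator and denominator 4 times the quotient is (48*sin(2*w) + 5832/(3*w + 1)^5)/(-48); at w = 0 this is -243/2.

-243/2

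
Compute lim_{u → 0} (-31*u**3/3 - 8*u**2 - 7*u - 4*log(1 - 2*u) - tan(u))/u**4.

Substitution gives 0/0; apply L'Hôpital's rule 4 times.
After differentiating numerator and denominator 4 times the quotient is (8*tan(u)/cos(u)^2 - 24*tan(u)/cos(u)^4 + 384/(2*u - 1)^4)/(24); at u = 0 this is 16.

16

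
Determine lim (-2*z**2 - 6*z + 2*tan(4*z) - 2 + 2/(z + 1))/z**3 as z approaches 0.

122/3

Substitution gives 0/0; apply L'Hôpital's rule 3 times.
After differentiating numerator and denominator 3 times the quotient is (4*(64*(z + 1)^4*(3*tan(4*z)^2 + 1)/cos(4*z)^2 - 3)/(z + 1)^4)/(6); at z = 0 this is 122/3.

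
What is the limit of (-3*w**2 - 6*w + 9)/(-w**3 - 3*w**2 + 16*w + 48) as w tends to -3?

12/7

Direct substitution gives 0/0, so factor. Both numerator and denominator have (w + 3) as a factor.
After cancelling, the expression reduces to (3 - 3*w)/(16 - w^2).
Substituting w = -3 gives 12/7.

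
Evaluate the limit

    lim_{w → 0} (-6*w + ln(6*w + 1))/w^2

-18

Direct substitution gives 0/0.
Apply L'Hôpital: lim (-6 + 6/(6*w + 1))/(2*w), still 0/0.
After 2 applications of L'Hôpital's rule the quotient is (-36/(6*w + 1)^2)/(2); substituting w = 0 gives -18.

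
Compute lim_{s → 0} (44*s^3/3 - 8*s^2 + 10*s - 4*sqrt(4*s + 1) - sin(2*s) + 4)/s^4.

Substitution gives 0/0 (the numerator vanishes to order 4).
Expand each term to order s^4: the coefficient of s^4 in -4·√(1 + 4s) is 40 and in −sin(2s) is 0.
Lower-order terms cancel with the polynomial part, so the numerator is (40)·s^4 + o(s^4), and the limit is (40)/(1) = 40.

40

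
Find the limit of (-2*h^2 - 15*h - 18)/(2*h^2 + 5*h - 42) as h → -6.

-9/19

Since h = -6 makes numerator and denominator zero, (h + 6) divides both.
Cancelling it gives (-2*h - 3)/(2*h - 7); now plug in h = -6 to get -9/19.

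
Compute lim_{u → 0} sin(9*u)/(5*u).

Substitution gives 0/0.
Write it as (9/5)·sin(9u)/(9u); since sin(θ)/θ → 1, the limit is 9/5.

9/5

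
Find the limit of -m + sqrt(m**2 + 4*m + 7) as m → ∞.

2

This has the form ∞ − ∞. Multiply and divide by the conjugate √(m^2 + 4*m + 7) + m.
That gives (4m + 7) / (√(m^2 + 4*m + 7) + m).
Divide numerator and denominator by m: the limit is 4/(2·1) = 2.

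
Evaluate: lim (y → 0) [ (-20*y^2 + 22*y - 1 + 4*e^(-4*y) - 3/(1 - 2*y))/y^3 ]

Substitution gives 0/0 (the numerator vanishes to order 3).
Expand each term to order y^3: the coefficient of y^3 in -3·1/(1 - 2y) is -24 and in 4·e^(-4y) is -128/3.
Lower-order terms cancel with the polynomial part, so the numerator is (-200/3)·y^3 + o(y^3), and the limit is (-200/3)/(1) = -200/3.

-200/3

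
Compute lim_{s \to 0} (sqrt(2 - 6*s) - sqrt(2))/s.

-3*√(2)/2

A 0/0 form; rationalise with √(2 - 6s) + √2. This collapses the numerator to -6s, leaving -6/(√(2 - 6s) + √2) → -6/(2√2) = -3*√(2)/2.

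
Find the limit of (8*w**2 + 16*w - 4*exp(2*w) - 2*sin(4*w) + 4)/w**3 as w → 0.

16

Substitution gives 0/0; apply L'Hôpital's rule 3 times.
After differentiating numerator and denominator 3 times the quotient is (-32*e^(2*w) + 128*cos(4*w))/(6); at w = 0 this is 16.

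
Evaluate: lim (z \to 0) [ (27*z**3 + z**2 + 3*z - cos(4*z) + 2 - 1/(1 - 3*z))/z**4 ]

Substitution gives 0/0; apply L'Hôpital's rule 4 times.
After differentiating numerator and denominator 4 times the quotient is (-256*cos(4*z) + 1944/(3*z - 1)^5)/(24); at z = 0 this is -275/3.

-275/3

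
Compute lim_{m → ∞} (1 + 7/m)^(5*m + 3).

e^(35)

The base → 1 and the exponent → ∞: a 1^∞ form.
Take logarithms: (5m + 3)·ln(1 + 7/m). Since ln(1+u) ~ u for small u, this behaves like (5m)·(7/m) → 35.
So the limit is e^(35).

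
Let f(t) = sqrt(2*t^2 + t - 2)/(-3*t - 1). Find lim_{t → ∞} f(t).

For large |t|, √(2*t^2 + t - 2) ≈ √2·|t| and the denominator ≈ -3t.
Since t → +∞, |t| = t, giving √2/(-3) = -√(2)/3.

-√(2)/3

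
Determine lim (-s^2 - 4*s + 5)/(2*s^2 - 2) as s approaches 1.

-3/2

Since s = 1 makes numerator and denominator zero, (s - 1) divides both.
Cancelling it gives (-s - 5)/(2*s + 2); now plug in s = 1 to get -3/2.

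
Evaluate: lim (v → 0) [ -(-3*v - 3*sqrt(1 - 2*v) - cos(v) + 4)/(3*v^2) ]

-2/3

Substitution gives 0/0 (the numerator vanishes to order 2).
Expand each term to order v^2: the coefficient of v^2 in −cos(v) is 1/2 and in -3·√(1 - 2v) is 3/2.
Lower-order terms cancel with the polynomial part, so the numerator is (2)·v^2 + o(v^2), and the limit is (2)/(-3) = -2/3.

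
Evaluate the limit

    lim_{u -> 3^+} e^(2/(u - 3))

As u → 3⁺, 2/(u - 3) → +∞, so e^(2/(u - 3)) → ∞.

∞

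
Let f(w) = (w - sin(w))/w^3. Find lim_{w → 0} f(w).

1/6

Direct substitution gives 0/0.
Apply L'Hôpital: lim (1 - cos(w))/(3*w^2), still 0/0.
Apply L'Hôpital: lim (sin(w))/(6*w), still 0/0.
After 3 applications of L'Hôpital's rule the quotient is (cos(w))/(6); substituting w = 0 gives 1/6.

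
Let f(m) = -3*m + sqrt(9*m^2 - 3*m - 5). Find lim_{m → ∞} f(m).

-1/2

This has the form ∞ − ∞. Multiply and divide by the conjugate √(9*m^2 - 3*m - 5) + 3m.
That gives (-3m - 5) / (√(9*m^2 - 3*m - 5) + 3m).
Divide numerator and denominator by m: the limit is -3/(2·3) = -1/2.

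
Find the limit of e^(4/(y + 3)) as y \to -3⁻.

0

As y → -3⁻, 4/(y + 3) → −∞, so e^(4/(y + 3)) → 0.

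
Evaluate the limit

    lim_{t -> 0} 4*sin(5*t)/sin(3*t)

20/3

Substitution gives 0/0.
Divide numerator and denominator by t: sin(5t)/t → 5 and sin(3t)/t → 3, so the limit is 4·5/3 = 20/3.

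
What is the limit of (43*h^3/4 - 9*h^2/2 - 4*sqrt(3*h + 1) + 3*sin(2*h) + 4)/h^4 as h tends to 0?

Substitution gives 0/0; apply L'Hôpital's rule 4 times.
After differentiating numerator and denominator 4 times the quotient is (48*sin(2*h) + 1215/(4*(3*h + 1)^(7/2)))/(24); at h = 0 this is 405/32.

405/32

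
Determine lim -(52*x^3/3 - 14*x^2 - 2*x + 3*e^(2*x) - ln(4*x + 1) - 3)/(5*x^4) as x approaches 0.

-66/5

Substitution gives 0/0; apply L'Hôpital's rule 4 times.
After differentiating numerator and denominator 4 times the quotient is (48*e^(2*x) + 1536/(4*x + 1)^4)/(-120); at x = 0 this is -66/5.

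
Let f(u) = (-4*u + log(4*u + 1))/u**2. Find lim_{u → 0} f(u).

-8

Direct substitution gives 0/0.
Apply L'Hôpital: lim (-4 + 4/(4*u + 1))/(2*u), still 0/0.
After 2 applications of L'Hôpital's rule the quotient is (-16/(4*u + 1)^2)/(2); substituting u = 0 gives -8.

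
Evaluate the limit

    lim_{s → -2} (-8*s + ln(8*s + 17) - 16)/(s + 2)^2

Direct substitution gives 0/0.
Apply L'Hôpital: lim (-8 + 8/(8*s + 17))/(2*s + 4), still 0/0.
After 2 applications of L'Hôpital's rule the quotient is (-64/(8*s + 17)^2)/(2); substituting s = -2 gives -32.

-32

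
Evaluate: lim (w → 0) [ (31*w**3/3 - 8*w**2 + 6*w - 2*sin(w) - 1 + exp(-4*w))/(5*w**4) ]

Substitution gives 0/0; apply L'Hôpital's rule 4 times.
After differentiating numerator and denominator 4 times the quotient is (-2*sin(w) + 256*e^(-4*w))/(120); at w = 0 this is 32/15.

32/15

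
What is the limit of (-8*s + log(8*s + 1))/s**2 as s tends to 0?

Direct substitution gives 0/0.
Apply L'Hôpital: lim (-8 + 8/(8*s + 1))/(2*s), still 0/0.
After 2 applications of L'Hôpital's rule the quotient is (-64/(8*s + 1)^2)/(2); substituting s = 0 gives -32.

-32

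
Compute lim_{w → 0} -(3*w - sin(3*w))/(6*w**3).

Direct substitution gives 0/0.
Apply L'Hôpital: lim (3 - 3*cos(3*w))/(-18*w^2), still 0/0.
Apply L'Hôpital: lim (9*sin(3*w))/(-36*w), still 0/0.
After 3 applications of L'Hôpital's rule the quotient is (27*cos(3*w))/(-36); substituting w = 0 gives -3/4.

-3/4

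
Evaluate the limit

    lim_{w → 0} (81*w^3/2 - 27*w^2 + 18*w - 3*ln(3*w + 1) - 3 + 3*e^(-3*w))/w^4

Substitution gives 0/0; apply L'Hôpital's rule 4 times.
After differentiating numerator and denominator 4 times the quotient is (243*e^(-3*w) + 1458/(3*w + 1)^4)/(24); at w = 0 this is 567/8.

567/8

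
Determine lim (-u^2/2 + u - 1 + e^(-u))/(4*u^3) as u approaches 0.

-1/24

Direct substitution gives 0/0.
Apply L'Hôpital: lim (-u + 1 - e^(-u))/(12*u^2), still 0/0.
Apply L'Hôpital: lim (-1 + e^(-u))/(24*u), still 0/0.
After 3 applications of L'Hôpital's rule the quotient is (-e^(-u))/(24); substituting u = 0 gives -1/24.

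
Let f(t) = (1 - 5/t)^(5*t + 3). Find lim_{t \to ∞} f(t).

e^(-25)

Write it as [(1 - 5/t)^t]^(5) · (1 - 5/t)^(3). The bracketed term tends to e^(-5) and the second factor to 1, so the limit is e^(-25).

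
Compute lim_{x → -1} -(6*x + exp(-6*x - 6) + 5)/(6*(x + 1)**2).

Direct substitution gives 0/0.
Apply L'Hôpital: lim (6 - 6*e^(-6*x - 6))/(-12*x - 12), still 0/0.
After 2 applications of L'Hôpital's rule the quotient is (36*e^(-6*x - 6))/(-12); substituting x = -1 gives -3.

-3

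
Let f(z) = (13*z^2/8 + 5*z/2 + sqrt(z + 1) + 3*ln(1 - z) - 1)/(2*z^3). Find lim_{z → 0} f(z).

-15/32

Substitution gives 0/0 (the numerator vanishes to order 3).
Expand each term to order z^3: the coefficient of z^3 in √(1 + z) is 1/16 and in 3·ln(1 - z) is -1.
Lower-order terms cancel with the polynomial part, so the numerator is (-15/16)·z^3 + o(z^3), and the limit is (-15/16)/(2) = -15/32.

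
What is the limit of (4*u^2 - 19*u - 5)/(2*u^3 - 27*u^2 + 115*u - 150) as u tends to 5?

-21/5

At u = 5 both the top and bottom vanish — a removable singularity. Factoring out (u - 5) from each leaves (4*u + 1)/(2*u^2 - 17*u + 30), which at u = 5 equals -21/5.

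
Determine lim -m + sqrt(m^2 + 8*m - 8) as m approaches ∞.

4

An ∞ − ∞ form. Rationalising with the conjugate, the difference becomes (8m - 8) / (√(m^2 + 8*m - 8) + m).
For large m the denominator behaves like 2·m, so the quotient tends to 8/2 = 4.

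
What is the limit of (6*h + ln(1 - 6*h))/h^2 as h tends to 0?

-18

Direct substitution gives 0/0.
Apply L'Hôpital: lim (6 - 6/(1 - 6*h))/(2*h), still 0/0.
After 2 applications of L'Hôpital's rule the quotient is (-36/(1 - 6*h)^2)/(2); substituting h = 0 gives -18.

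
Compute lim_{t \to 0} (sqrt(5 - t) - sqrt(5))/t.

Substitution gives 0/0. Multiply numerator and denominator by the conjugate √(5 - t) + √5.
The numerator becomes (5 - t) − 5 = -t, so the expression simplifies to -1/(√(5 - t) + √5).
Letting t → 0 gives -1/(2√5) = -√(5)/10.

-√(5)/10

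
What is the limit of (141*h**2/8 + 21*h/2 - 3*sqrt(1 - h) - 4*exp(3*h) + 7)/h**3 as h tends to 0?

Substitution gives 0/0; apply L'Hôpital's rule 3 times.
After differentiating numerator and denominator 3 times the quotient is (-108*e^(3*h) + 9/(8*(1 - h)^(5/2)))/(6); at h = 0 this is -285/16.

-285/16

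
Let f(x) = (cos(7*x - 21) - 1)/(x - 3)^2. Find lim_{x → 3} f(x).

Direct substitution gives 0/0.
Apply L'Hôpital: lim (-7*sin(7*x - 21))/(2*x - 6), still 0/0.
After 2 applications of L'Hôpital's rule the quotient is (-49*cos(7*x - 21))/(2); substituting x = 3 gives -49/2.

-49/2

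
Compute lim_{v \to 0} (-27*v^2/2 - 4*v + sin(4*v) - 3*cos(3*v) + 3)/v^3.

-32/3

Substitution gives 0/0 (the numerator vanishes to order 3).
Expand each term to order v^3: the coefficient of v^3 in sin(4v) is -32/3 and in -3·cos(3v) is 0.
Lower-order terms cancel with the polynomial part, so the numerator is (-32/3)·v^3 + o(v^3), and the limit is (-32/3)/(1) = -32/3.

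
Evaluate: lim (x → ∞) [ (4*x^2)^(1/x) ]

Base → ∞ and exponent → 0: an ∞^0 form.
Take logs: (1/x)·ln(4·x^2) = (ln 4 + 2·ln x)/x → 0.
So the limit is e^0 = 1.

1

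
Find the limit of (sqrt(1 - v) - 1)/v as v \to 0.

-1/2

A 0/0 form; rationalise with √(1 - v) + √1. This collapses the numerator to -v, leaving -1/(√(1 - v) + √1) → -1/(2√1) = -1/2.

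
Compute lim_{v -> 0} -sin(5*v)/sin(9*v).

Substitution gives 0/0.
Divide numerator and denominator by v: sin(5v)/v → 5 and sin(9v)/v → 9, so the limit is -1·5/9 = -5/9.

-5/9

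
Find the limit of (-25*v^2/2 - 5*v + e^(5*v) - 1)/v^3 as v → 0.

Direct substitution gives 0/0.
Apply L'Hôpital: lim (-25*v + 5*e^(5*v) - 5)/(3*v^2), still 0/0.
Apply L'Hôpital: lim (25*e^(5*v) - 25)/(6*v), still 0/0.
After 3 applications of L'Hôpital's rule the quotient is (125*e^(5*v))/(6); substituting v = 0 gives 125/6.

125/6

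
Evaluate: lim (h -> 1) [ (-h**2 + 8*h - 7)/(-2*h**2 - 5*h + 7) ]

At h = 1 both the top and bottom vanish — a removable singularity. Factoring out (h - 1) from each leaves (7 - h)/(-2*h - 7), which at h = 1 equals -2/3.

-2/3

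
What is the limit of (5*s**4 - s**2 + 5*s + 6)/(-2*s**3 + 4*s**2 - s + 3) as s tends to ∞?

-∞

The numerator has higher degree (4 > 3); the quotient behaves like (5/(-2))·s^1 for large |s|.
As s → +∞ this diverges to -∞.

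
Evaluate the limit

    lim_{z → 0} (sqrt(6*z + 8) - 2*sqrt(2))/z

Substitution gives 0/0. Multiply numerator and denominator by the conjugate √(8 + 6z) + √8.
The numerator becomes (8 + 6z) − 8 = 6z, so the expression simplifies to 6/(√(8 + 6z) + √8).
Letting z → 0 gives 6/(2√8) = 3*√(2)/4.

3*√(2)/4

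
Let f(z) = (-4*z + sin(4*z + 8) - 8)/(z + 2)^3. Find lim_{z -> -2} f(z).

Direct substitution gives 0/0.
Apply L'Hôpital: lim (4*cos(4*z + 8) - 4)/(3*(z + 2)^2), still 0/0.
Apply L'Hôpital: lim (-16*sin(4*z + 8))/(6*z + 12), still 0/0.
After 3 applications of L'Hôpital's rule the quotient is (-64*cos(4*z + 8))/(6); substituting z = -2 gives -32/3.

-32/3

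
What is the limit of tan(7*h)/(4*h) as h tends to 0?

7/4

Substitution gives 0/0.
Since tan(u)/u → 1 as u → 0, tan(7h)/(7h) → 1 and the limit is 7/4.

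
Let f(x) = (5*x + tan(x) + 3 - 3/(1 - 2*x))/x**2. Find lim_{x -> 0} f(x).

Substitution gives 0/0 (the numerator vanishes to order 2).
Expand each term to order x^2: the coefficient of x^2 in -3·1/(1 - 2x) is -12 and in tan(x) is 0.
Lower-order terms cancel with the polynomial part, so the numerator is (-12)·x^2 + o(x^2), and the limit is (-12)/(1) = -12.

-12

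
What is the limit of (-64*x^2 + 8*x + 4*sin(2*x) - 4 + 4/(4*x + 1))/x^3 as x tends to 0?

Substitution gives 0/0; apply L'Hôpital's rule 3 times.
After differentiating numerator and denominator 3 times the quotient is (-32*cos(2*x) - 1536/(4*x + 1)^4)/(6); at x = 0 this is -784/3.

-784/3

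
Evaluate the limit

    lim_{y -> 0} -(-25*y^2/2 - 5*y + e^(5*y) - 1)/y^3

-125/6

Direct substitution gives 0/0.
Apply L'Hôpital: lim (-25*y + 5*e^(5*y) - 5)/(-3*y^2), still 0/0.
Apply L'Hôpital: lim (25*e^(5*y) - 25)/(-6*y), still 0/0.
After 3 applications of L'Hôpital's rule the quotient is (125*e^(5*y))/(-6); substituting y = 0 gives -125/6.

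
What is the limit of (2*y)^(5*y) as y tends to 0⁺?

1

Base → 0⁺ and exponent → 0⁺: a 0^0 form.
Take logs: 5y·ln(2y). This is 0·(−∞); rewriting as ln(2y)/(1/(5y)) and applying L'Hôpital gives 0.
Hence the limit is e^0 = 1.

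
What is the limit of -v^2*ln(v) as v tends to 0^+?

0

This is a 0·(−∞) form. Rewrite as -1·ln(v) / v^(−2) and apply L'Hôpital:
the derivative quotient is -1·(1/v) / (−2·v^(−3)) = (1/2)·v^2 → 0.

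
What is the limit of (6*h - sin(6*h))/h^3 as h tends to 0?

Direct substitution gives 0/0.
Apply L'Hôpital: lim (6 - 6*cos(6*h))/(3*h^2), still 0/0.
Apply L'Hôpital: lim (36*sin(6*h))/(6*h), still 0/0.
After 3 applications of L'Hôpital's rule the quotient is (216*cos(6*h))/(6); substituting h = 0 gives 36.

36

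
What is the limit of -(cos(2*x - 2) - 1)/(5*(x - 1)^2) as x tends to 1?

Direct substitution gives 0/0.
Apply L'Hôpital: lim (-2*sin(2*x - 2))/(10 - 10*x), still 0/0.
After 2 applications of L'Hôpital's rule the quotient is (-4*cos(2*x - 2))/(-10); substituting x = 1 gives 2/5.

2/5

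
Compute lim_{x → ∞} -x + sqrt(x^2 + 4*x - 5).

2

This has the form ∞ − ∞. Multiply and divide by the conjugate √(x^2 + 4*x - 5) + x.
That gives (4x - 5) / (√(x^2 + 4*x - 5) + x).
Divide numerator and denominator by x: the limit is 4/(2·1) = 2.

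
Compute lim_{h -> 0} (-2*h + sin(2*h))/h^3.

-4/3

Direct substitution gives 0/0.
Apply L'Hôpital: lim (2*cos(2*h) - 2)/(3*h^2), still 0/0.
Apply L'Hôpital: lim (-4*sin(2*h))/(6*h), still 0/0.
After 3 applications of L'Hôpital's rule the quotient is (-8*cos(2*h))/(6); substituting h = 0 gives -4/3.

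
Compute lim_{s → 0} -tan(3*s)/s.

-3

Substitution gives 0/0.
Since tan(u)/u → 1 as u → 0, tan(3s)/(3s) → 1 and the limit is 3/(-1) = -3.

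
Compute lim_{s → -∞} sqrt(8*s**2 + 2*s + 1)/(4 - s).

For large |s|, √(8*s^2 + 2*s + 1) ≈ √8·|s| and the denominator ≈ -s.
Since s → −∞, |s| = −s, giving −√8/(-1) = 2*√(2).

2*√(2)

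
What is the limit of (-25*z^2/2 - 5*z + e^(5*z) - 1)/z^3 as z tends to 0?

125/6

Direct substitution gives 0/0.
Apply L'Hôpital: lim (-25*z + 5*e^(5*z) - 5)/(3*z^2), still 0/0.
Apply L'Hôpital: lim (25*e^(5*z) - 25)/(6*z), still 0/0.
After 3 applications of L'Hôpital's rule the quotient is (125*e^(5*z))/(6); substituting z = 0 gives 125/6.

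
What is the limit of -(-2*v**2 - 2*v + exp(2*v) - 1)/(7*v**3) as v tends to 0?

Direct substitution gives 0/0.
Apply L'Hôpital: lim (-4*v + 2*e^(2*v) - 2)/(-21*v^2), still 0/0.
Apply L'Hôpital: lim (4*e^(2*v) - 4)/(-42*v), still 0/0.
After 3 applications of L'Hôpital's rule the quotient is (8*e^(2*v))/(-42); substituting v = 0 gives -4/21.

-4/21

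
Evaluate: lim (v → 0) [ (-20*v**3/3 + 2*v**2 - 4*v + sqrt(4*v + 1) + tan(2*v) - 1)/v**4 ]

-10

Substitution gives 0/0 (the numerator vanishes to order 4).
Expand each term to order v^4: the coefficient of v^4 in tan(2v) is 0 and in √(1 + 4v) is -10.
Lower-order terms cancel with the polynomial part, so the numerator is (-10)·v^4 + o(v^4), and the limit is (-10)/(1) = -10.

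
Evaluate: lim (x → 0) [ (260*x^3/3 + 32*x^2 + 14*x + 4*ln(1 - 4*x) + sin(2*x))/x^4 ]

-256

Substitution gives 0/0; apply L'Hôpital's rule 4 times.
After differentiating numerator and denominator 4 times the quotient is (16*sin(2*x) - 6144/(4*x - 1)^4)/(24); at x = 0 this is -256.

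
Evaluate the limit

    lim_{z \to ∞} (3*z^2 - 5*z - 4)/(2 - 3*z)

-∞

The numerator has higher degree (2 > 1); the quotient behaves like (3/(-3))·z^1 for large |z|.
As z → +∞ this diverges to -∞.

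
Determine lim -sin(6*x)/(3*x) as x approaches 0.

-2

Substitution gives 0/0.
Write it as (6/(-3))·sin(6x)/(6x); since sin(u)/u → 1, the limit is -2.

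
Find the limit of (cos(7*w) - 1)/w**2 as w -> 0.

-49/2

Direct substitution gives 0/0.
Apply L'Hôpital: lim (-7*sin(7*w))/(2*w), still 0/0.
After 2 applications of L'Hôpital's rule the quotient is (-49*cos(7*w))/(2); substituting w = 0 gives -49/2.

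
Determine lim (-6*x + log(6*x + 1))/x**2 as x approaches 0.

Direct substitution gives 0/0.
Apply L'Hôpital: lim (-6 + 6/(6*x + 1))/(2*x), still 0/0.
After 2 applications of L'Hôpital's rule the quotient is (-36/(6*x + 1)^2)/(2); substituting x = 0 gives -18.

-18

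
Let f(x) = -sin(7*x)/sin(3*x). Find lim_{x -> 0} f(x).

Substitution gives 0/0.
Divide numerator and denominator by x: sin(7x)/x → 7 and sin(3x)/x → 3, so the limit is -1·7/3 = -7/3.

-7/3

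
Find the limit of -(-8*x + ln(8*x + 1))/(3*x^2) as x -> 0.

32/3

Direct substitution gives 0/0.
Apply L'Hôpital: lim (-8 + 8/(8*x + 1))/(-6*x), still 0/0.
After 2 applications of L'Hôpital's rule the quotient is (-64/(8*x + 1)^2)/(-6); substituting x = 0 gives 32/3.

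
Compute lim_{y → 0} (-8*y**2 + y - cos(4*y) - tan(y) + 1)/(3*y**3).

Substitution gives 0/0 (the numerator vanishes to order 3).
Expand each term to order y^3: the coefficient of y^3 in −cos(4y) is 0 and in −tan(y) is -1/3.
Lower-order terms cancel with the polynomial part, so the numerator is (-1/3)·y^3 + o(y^3), and the limit is (-1/3)/(3) = -1/9.

-1/9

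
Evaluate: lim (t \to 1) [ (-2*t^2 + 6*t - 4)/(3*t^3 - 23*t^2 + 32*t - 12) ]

-2/5

Since t = 1 makes numerator and denominator zero, (t - 1) divides both.
Cancelling it gives (4 - 2*t)/(3*t^2 - 20*t + 12); now plug in t = 1 to get -2/5.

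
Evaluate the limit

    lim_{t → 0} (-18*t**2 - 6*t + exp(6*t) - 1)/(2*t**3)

18

Direct substitution gives 0/0.
Apply L'Hôpital: lim (-36*t + 6*e^(6*t) - 6)/(6*t^2), still 0/0.
Apply L'Hôpital: lim (36*e^(6*t) - 36)/(12*t), still 0/0.
After 3 applications of L'Hôpital's rule the quotient is (216*e^(6*t))/(12); substituting t = 0 gives 18.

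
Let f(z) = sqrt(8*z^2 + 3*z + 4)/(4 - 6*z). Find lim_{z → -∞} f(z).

For large |z|, √(8*z^2 + 3*z + 4) ≈ √8·|z| and the denominator ≈ -6z.
Since z → −∞, |z| = −z, giving −√8/(-6) = √(2)/3.

√(2)/3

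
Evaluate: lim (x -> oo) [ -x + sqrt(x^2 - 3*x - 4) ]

-3/2

An ∞ − ∞ form. Rationalising with the conjugate, the difference becomes (-3x - 4) / (√(x^2 - 3*x - 4) + x).
For large x the denominator behaves like 2·x, so the quotient tends to -3/2 = -3/2.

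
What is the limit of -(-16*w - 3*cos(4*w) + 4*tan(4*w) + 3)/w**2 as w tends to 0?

-24

Substitution gives 0/0 (the numerator vanishes to order 2).
Expand each term to order w^2: the coefficient of w^2 in 4·tan(4w) is 0 and in -3·cos(4w) is 24.
Lower-order terms cancel with the polynomial part, so the numerator is (24)·w^2 + o(w^2), and the limit is (24)/(-1) = -24.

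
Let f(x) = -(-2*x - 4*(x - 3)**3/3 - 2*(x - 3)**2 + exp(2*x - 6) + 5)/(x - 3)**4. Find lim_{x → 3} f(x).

Direct substitution gives 0/0.
Apply L'Hôpital: lim (-4*x - 4*(x - 3)^2 + 2*e^(2*x - 6) + 10)/(-4*(x - 3)^3), still 0/0.
Apply L'Hôpital: lim (-8*x + 4*e^(2*x - 6) + 20)/(-12*(x - 3)^2), still 0/0.
Apply L'Hôpital: lim (8*e^(2*x - 6) - 8)/(72 - 24*x), still 0/0.
After 4 applications of L'Hôpital's rule the quotient is (16*e^(2*x - 6))/(-24); substituting x = 3 gives -2/3.

-2/3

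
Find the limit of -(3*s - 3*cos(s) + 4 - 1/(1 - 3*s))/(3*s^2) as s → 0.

5/2

Substitution gives 0/0 (the numerator vanishes to order 2).
Expand each term to order s^2: the coefficient of s^2 in −1/(1 - 3s) is -9 and in -3·cos(s) is 3/2.
Lower-order terms cancel with the polynomial part, so the numerator is (-15/2)·s^2 + o(s^2), and the limit is (-15/2)/(-3) = 5/2.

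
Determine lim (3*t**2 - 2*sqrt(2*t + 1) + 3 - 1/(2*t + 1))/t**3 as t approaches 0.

Substitution gives 0/0 (the numerator vanishes to order 3).
Expand each term to order t^3: the coefficient of t^3 in -2·√(1 + 2t) is -1 and in −1/(1 + 2t) is 8.
Lower-order terms cancel with the polynomial part, so the numerator is (7)·t^3 + o(t^3), and the limit is (7)/(1) = 7.

7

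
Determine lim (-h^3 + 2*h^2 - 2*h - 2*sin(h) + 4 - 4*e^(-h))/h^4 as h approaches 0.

Substitution gives 0/0 (the numerator vanishes to order 4).
Expand each term to order h^4: the coefficient of h^4 in -2·sin(h) is 0 and in -4·e^(-h) is -1/6.
Lower-order terms cancel with the polynomial part, so the numerator is (-1/6)·h^4 + o(h^4), and the limit is (-1/6)/(1) = -1/6.

-1/6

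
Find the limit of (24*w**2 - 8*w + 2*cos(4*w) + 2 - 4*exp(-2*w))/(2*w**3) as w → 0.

8/3

Substitution gives 0/0 (the numerator vanishes to order 3).
Expand each term to order w^3: the coefficient of w^3 in -4·e^(-2w) is 16/3 and in 2·cos(4w) is 0.
Lower-order terms cancel with the polynomial part, so the numerator is (16/3)·w^3 + o(w^3), and the limit is (16/3)/(2) = 8/3.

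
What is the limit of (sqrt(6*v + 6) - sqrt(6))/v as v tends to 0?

√(6)/2

A 0/0 form; rationalise with √(6 + 6v) + √6. This collapses the numerator to 6v, leaving 6/(√(6 + 6v) + √6) → 6/(2√6) = √(6)/2.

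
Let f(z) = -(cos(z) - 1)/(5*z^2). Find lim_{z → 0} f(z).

1/10

Direct substitution gives 0/0.
Apply L'Hôpital: lim (-sin(z))/(-10*z), still 0/0.
After 2 applications of L'Hôpital's rule the quotient is (-cos(z))/(-10); substituting z = 0 gives 1/10.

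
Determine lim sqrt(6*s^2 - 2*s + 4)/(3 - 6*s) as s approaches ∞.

For large |s|, √(6*s^2 - 2*s + 4) ≈ √6·|s| and the denominator ≈ -6s.
Since s → +∞, |s| = s, giving √6/(-6) = -√(6)/6.

-√(6)/6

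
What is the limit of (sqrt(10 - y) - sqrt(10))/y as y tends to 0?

-√(10)/20

Substitution gives 0/0. Multiply numerator and denominator by the conjugate √(10 - y) + √10.
The numerator becomes (10 - y) − 10 = -y, so the expression simplifies to -1/(√(10 - y) + √10).
Letting y → 0 gives -1/(2√10) = -√(10)/20.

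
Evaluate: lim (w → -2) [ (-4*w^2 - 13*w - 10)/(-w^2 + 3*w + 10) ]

3/7

Direct substitution gives 0/0, so factor. Both numerator and denominator have (w + 2) as a factor.
After cancelling, the expression reduces to (-4*w - 5)/(5 - w).
Substituting w = -2 gives 3/7.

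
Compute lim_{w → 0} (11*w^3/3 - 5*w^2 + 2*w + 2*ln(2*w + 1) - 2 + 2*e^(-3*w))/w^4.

Substitution gives 0/0; apply L'Hôpital's rule 4 times.
After differentiating numerator and denominator 4 times the quotient is (162*e^(-3*w) - 192/(2*w + 1)^4)/(24); at w = 0 this is -5/4.

-5/4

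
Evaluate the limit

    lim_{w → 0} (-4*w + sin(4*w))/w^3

-32/3

Direct substitution gives 0/0.
Apply L'Hôpital: lim (4*cos(4*w) - 4)/(3*w^2), still 0/0.
Apply L'Hôpital: lim (-16*sin(4*w))/(6*w), still 0/0.
After 3 applications of L'Hôpital's rule the quotient is (-64*cos(4*w))/(6); substituting w = 0 gives -32/3.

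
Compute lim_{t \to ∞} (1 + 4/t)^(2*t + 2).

Write it as [(1 + 4/t)^t]^(2) · (1 + 4/t)^(2). The bracketed term tends to e^(4) and the second factor to 1, so the limit is e^(8).

e^(8)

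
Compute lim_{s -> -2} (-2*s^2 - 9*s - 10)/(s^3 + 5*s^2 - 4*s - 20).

Since s = -2 makes numerator and denominator zero, (s + 2) divides both.
Cancelling it gives (-2*s - 5)/(s^2 + 3*s - 10); now plug in s = -2 to get 1/12.

1/12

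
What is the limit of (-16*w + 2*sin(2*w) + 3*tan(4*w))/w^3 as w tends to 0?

Substitution gives 0/0 (the numerator vanishes to order 3).
Expand each term to order w^3: the coefficient of w^3 in 2·sin(2w) is -8/3 and in 3·tan(4w) is 64.
Lower-order terms cancel with the polynomial part, so the numerator is (184/3)·w^3 + o(w^3), and the limit is (184/3)/(1) = 184/3.

184/3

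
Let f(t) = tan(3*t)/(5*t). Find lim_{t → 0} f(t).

3/5

Substitution gives 0/0.
Since tan(u)/u → 1 as u → 0, tan(3t)/(3t) → 1 and the limit is 3/5.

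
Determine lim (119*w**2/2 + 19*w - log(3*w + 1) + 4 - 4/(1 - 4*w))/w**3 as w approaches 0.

-265

Substitution gives 0/0 (the numerator vanishes to order 3).
Expand each term to order w^3: the coefficient of w^3 in −ln(1 + 3w) is -9 and in -4·1/(1 - 4w) is -256.
Lower-order terms cancel with the polynomial part, so the numerator is (-265)·w^3 + o(w^3), and the limit is (-265)/(1) = -265.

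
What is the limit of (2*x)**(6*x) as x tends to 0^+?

Base → 0⁺ and exponent → 0⁺: a 0^0 form.
Take logs: 6x·ln(2x). This is 0·(−∞); rewriting as ln(2x)/(1/(6x)) and applying L'Hôpital gives 0.
Hence the limit is e^0 = 1.

1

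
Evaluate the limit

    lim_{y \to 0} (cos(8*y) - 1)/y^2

Direct substitution gives 0/0.
Apply L'Hôpital: lim (-8*sin(8*y))/(2*y), still 0/0.
After 2 applications of L'Hôpital's rule the quotient is (-64*cos(8*y))/(2); substituting y = 0 gives -32.

-32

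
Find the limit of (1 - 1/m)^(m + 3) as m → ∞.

e^(-1)

Let L be the limit and take ln: ln L = lim (m + 3)·ln(1 - 1/m) = lim (m + 3)·(-1/m + O(1/m²)) = -1.
Hence L = e^(-1).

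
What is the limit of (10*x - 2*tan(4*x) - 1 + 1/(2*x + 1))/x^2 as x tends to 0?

Substitution gives 0/0 (the numerator vanishes to order 2).
Expand each term to order x^2: the coefficient of x^2 in 1/(1 + 2x) is 4 and in -2·tan(4x) is 0.
Lower-order terms cancel with the polynomial part, so the numerator is (4)·x^2 + o(x^2), and the limit is (4)/(1) = 4.

4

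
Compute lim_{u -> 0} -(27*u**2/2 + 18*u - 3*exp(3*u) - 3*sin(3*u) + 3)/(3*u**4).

Substitution gives 0/0 (the numerator vanishes to order 4).
Expand each term to order u^4: the coefficient of u^4 in -3·sin(3u) is 0 and in -3·e^(3u) is -81/8.
Lower-order terms cancel with the polynomial part, so the numerator is (-81/8)·u^4 + o(u^4), and the limit is (-81/8)/(-3) = 27/8.

27/8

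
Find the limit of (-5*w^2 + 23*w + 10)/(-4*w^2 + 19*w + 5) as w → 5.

At w = 5 both the top and bottom vanish — a removable singularity. Factoring out (w - 5) from each leaves (-5*w - 2)/(-4*w - 1), which at w = 5 equals 9/7.

9/7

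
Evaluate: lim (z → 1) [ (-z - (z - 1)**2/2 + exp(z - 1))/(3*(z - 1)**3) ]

Direct substitution gives 0/0.
Apply L'Hôpital: lim (-z + e^(z - 1))/(9*(z - 1)^2), still 0/0.
Apply L'Hôpital: lim (e^(z - 1) - 1)/(18*z - 18), still 0/0.
After 3 applications of L'Hôpital's rule the quotient is (e^(z - 1))/(18); substituting z = 1 gives 1/18.

1/18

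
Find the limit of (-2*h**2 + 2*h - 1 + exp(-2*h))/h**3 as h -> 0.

-4/3

Direct substitution gives 0/0.
Apply L'Hôpital: lim (-4*h + 2 - 2*e^(-2*h))/(3*h^2), still 0/0.
Apply L'Hôpital: lim (-4 + 4*e^(-2*h))/(6*h), still 0/0.
After 3 applications of L'Hôpital's rule the quotient is (-8*e^(-2*h))/(6); substituting h = 0 gives -4/3.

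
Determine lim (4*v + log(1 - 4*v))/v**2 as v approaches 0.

-8

Direct substitution gives 0/0.
Apply L'Hôpital: lim (4 - 4/(1 - 4*v))/(2*v), still 0/0.
After 2 applications of L'Hôpital's rule the quotient is (-16/(1 - 4*v)^2)/(2); substituting v = 0 gives -8.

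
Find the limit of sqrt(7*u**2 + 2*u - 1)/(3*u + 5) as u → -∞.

For large |u|, √(7*u^2 + 2*u - 1) ≈ √7·|u| and the denominator ≈ 3u.
Since u → −∞, |u| = −u, giving −√7/(3) = -√(7)/3.

-√(7)/3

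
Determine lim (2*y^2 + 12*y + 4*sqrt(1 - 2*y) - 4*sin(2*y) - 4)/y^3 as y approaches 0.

10/3

Substitution gives 0/0; apply L'Hôpital's rule 3 times.
After differentiating numerator and denominator 3 times the quotient is (32*cos(2*y) - 12/(1 - 2*y)^(5/2))/(6); at y = 0 this is 10/3.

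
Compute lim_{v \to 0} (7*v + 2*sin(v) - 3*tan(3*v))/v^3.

-82/3

Substitution gives 0/0 (the numerator vanishes to order 3).
Expand each term to order v^3: the coefficient of v^3 in -3·tan(3v) is -27 and in 2·sin(v) is -1/3.
Lower-order terms cancel with the polynomial part, so the numerator is (-82/3)·v^3 + o(v^3), and the limit is (-82/3)/(1) = -82/3.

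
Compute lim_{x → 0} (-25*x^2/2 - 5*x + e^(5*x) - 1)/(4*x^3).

125/24

Direct substitution gives 0/0.
Apply L'Hôpital: lim (-25*x + 5*e^(5*x) - 5)/(12*x^2), still 0/0.
Apply L'Hôpital: lim (25*e^(5*x) - 25)/(24*x), still 0/0.
After 3 applications of L'Hôpital's rule the quotient is (125*e^(5*x))/(24); substituting x = 0 gives 125/24.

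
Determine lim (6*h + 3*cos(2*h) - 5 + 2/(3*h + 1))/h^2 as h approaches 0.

Substitution gives 0/0 (the numerator vanishes to order 2).
Expand each term to order h^2: the coefficient of h^2 in 2·1/(1 + 3h) is 18 and in 3·cos(2h) is -6.
Lower-order terms cancel with the polynomial part, so the numerator is (12)·h^2 + o(h^2), and the limit is (12)/(1) = 12.

12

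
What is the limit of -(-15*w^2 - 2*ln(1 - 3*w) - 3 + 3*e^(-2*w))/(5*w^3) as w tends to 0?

Substitution gives 0/0 (the numerator vanishes to order 3).
Expand each term to order w^3: the coefficient of w^3 in 3·e^(-2w) is -4 and in -2·ln(1 - 3w) is 18.
Lower-order terms cancel with the polynomial part, so the numerator is (14)·w^3 + o(w^3), and the limit is (14)/(-5) = -14/5.

-14/5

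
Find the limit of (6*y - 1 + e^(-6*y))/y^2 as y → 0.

Direct substitution gives 0/0.
Apply L'Hôpital: lim (6 - 6*e^(-6*y))/(2*y), still 0/0.
After 2 applications of L'Hôpital's rule the quotient is (36*e^(-6*y))/(2); substituting y = 0 gives 18.

18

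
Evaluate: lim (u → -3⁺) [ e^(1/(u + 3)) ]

∞

As u → -3⁺, 1/(u + 3) → +∞, so e^(1/(u + 3)) → ∞.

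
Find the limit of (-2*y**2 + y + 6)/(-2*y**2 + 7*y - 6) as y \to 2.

7

Since y = 2 makes numerator and denominator zero, (y - 2) divides both.
Cancelling it gives (-2*y - 3)/(3 - 2*y); now plug in y = 2 to get 7.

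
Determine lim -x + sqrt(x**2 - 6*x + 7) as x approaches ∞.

-3

This has the form ∞ − ∞. Multiply and divide by the conjugate √(x^2 - 6*x + 7) + x.
That gives (-6x + 7) / (√(x^2 - 6*x + 7) + x).
Divide numerator and denominator by x: the limit is -6/(2·1) = -3.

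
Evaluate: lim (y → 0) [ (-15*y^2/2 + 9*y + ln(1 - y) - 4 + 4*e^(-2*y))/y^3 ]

-17/3

Substitution gives 0/0 (the numerator vanishes to order 3).
Expand each term to order y^3: the coefficient of y^3 in 4·e^(-2y) is -16/3 and in ln(1 - y) is -1/3.
Lower-order terms cancel with the polynomial part, so the numerator is (-17/3)·y^3 + o(y^3), and the limit is (-17/3)/(1) = -17/3.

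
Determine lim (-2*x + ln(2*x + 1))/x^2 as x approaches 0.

Direct substitution gives 0/0.
Apply L'Hôpital: lim (-2 + 2/(2*x + 1))/(2*x), still 0/0.
After 2 applications of L'Hôpital's rule the quotient is (-4/(2*x + 1)^2)/(2); substituting x = 0 gives -2.

-2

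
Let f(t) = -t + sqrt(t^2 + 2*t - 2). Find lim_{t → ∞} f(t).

1

This has the form ∞ − ∞. Multiply and divide by the conjugate √(t^2 + 2*t - 2) + t.
That gives (2t - 2) / (√(t^2 + 2*t - 2) + t).
Divide numerator and denominator by t: the limit is 2/(2·1) = 1.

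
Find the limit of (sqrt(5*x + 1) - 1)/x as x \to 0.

5/2

A 0/0 form; rationalise with √(1 + 5x) + √1. This collapses the numerator to 5x, leaving 5/(√(1 + 5x) + √1) → 5/(2√1) = 5/2.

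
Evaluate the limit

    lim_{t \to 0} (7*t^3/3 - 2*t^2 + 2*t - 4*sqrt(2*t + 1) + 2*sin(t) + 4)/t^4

5/2

Substitution gives 0/0 (the numerator vanishes to order 4).
Expand each term to order t^4: the coefficient of t^4 in -4·√(1 + 2t) is 5/2 and in 2·sin(t) is 0.
Lower-order terms cancel with the polynomial part, so the numerator is (5/2)·t^4 + o(t^4), and the limit is (5/2)/(1) = 5/2.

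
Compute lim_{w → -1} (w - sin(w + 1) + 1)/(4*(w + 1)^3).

Direct substitution gives 0/0.
Apply L'Hôpital: lim (1 - cos(w + 1))/(12*(w + 1)^2), still 0/0.
Apply L'Hôpital: lim (sin(w + 1))/(24*w + 24), still 0/0.
After 3 applications of L'Hôpital's rule the quotient is (cos(w + 1))/(24); substituting w = -1 gives 1/24.

1/24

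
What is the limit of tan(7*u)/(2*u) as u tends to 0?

7/2

Substitution gives 0/0.
Since tan(θ)/θ → 1 as θ → 0, tan(7u)/(7u) → 1 and the limit is 7/2.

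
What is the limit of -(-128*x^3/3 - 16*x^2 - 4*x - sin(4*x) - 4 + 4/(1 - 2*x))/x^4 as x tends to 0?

Substitution gives 0/0 (the numerator vanishes to order 4).
Expand each term to order x^4: the coefficient of x^4 in −sin(4x) is 0 and in 4·1/(1 - 2x) is 64.
Lower-order terms cancel with the polynomial part, so the numerator is (64)·x^4 + o(x^4), and the limit is (64)/(-1) = -64.

-64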